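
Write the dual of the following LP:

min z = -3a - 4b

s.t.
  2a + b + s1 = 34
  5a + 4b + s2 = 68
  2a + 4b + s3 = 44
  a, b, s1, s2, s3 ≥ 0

Primal min cᵀx s.t. Ax ≤ b, x ≥ 0  →  Dual max −bᵀy s.t. Aᵀy ≥ −c, y ≥ 0.

Maximize: z = -34y1 - 68y2 - 44y3

Subject to:
  2y1 + 5y2 + 2y3 ≥ 3
  y1 + 4y2 + 4y3 ≥ 4
  y1, y2, y3 ≥ 0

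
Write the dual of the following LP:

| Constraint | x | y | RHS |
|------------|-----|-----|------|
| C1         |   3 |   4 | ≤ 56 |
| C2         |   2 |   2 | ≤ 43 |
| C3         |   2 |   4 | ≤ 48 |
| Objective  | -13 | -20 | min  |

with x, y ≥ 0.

Primal min cᵀx s.t. Ax ≤ b, x ≥ 0  →  Dual max −bᵀy s.t. Aᵀy ≥ −c, y ≥ 0.

Maximize: z = -56y1 - 43y2 - 48y3

Subject to:
  3y1 + 2y2 + 2y3 ≥ 13
  4y1 + 2y2 + 4y3 ≥ 20
  y1, y2, y3 ≥ 0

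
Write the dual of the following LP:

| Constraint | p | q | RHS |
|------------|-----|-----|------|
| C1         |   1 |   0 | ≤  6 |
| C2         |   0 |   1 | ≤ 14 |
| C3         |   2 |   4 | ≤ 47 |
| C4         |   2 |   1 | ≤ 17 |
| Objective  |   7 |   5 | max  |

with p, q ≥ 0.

Primal max cᵀx s.t. Ax ≤ b, x ≥ 0  →  Dual min bᵀy s.t. Aᵀy ≥ c, y ≥ 0.

Minimize: z = 6y1 + 14y2 + 47y3 + 17y4

Subject to:
  y1 + 2y3 + 2y4 ≥ 7
  y2 + 4y3 + y4 ≥ 5
  y1, y2, y3, y4 ≥ 0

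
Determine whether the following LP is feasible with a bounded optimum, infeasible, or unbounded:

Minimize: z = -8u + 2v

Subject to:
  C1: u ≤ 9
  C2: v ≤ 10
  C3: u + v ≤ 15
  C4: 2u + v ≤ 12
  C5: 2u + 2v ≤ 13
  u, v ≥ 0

Feasible with a bounded optimal solution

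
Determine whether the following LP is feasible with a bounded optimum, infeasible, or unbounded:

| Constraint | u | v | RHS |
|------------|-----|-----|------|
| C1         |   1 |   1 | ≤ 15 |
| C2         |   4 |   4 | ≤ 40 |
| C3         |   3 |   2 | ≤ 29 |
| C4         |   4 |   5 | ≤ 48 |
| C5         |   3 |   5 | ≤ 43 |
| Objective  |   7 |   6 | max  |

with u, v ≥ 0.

Feasible with a bounded optimal solution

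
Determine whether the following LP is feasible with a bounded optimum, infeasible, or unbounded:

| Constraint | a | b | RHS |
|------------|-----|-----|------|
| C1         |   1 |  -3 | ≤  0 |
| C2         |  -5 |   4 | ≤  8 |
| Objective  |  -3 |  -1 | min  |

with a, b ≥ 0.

Unbounded (objective can decrease without bound)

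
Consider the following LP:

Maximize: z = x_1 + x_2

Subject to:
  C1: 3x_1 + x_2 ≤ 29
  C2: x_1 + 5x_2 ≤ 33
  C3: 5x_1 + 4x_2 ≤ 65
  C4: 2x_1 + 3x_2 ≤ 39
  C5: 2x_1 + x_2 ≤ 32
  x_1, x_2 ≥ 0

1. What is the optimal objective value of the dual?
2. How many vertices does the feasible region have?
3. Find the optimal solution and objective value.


1. 13
2. 4
3. x_1 = 8, x_2 = 5, z = 13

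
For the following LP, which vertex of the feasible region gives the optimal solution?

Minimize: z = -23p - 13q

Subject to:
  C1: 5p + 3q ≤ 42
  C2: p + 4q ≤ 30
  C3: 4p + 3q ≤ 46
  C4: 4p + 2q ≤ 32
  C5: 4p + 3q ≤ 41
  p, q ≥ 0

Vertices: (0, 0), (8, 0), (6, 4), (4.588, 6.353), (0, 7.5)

Evaluate the objective at each vertex of the feasible region:
  z(0, 0) = 0
  z(8, 0) = -184
  z(6, 4) = -190  ←
  z(4.588, 6.353) = -188.1
  z(0, 7.5) = -97.5
The minimum is at p = 6, q = 4.

(6, 4)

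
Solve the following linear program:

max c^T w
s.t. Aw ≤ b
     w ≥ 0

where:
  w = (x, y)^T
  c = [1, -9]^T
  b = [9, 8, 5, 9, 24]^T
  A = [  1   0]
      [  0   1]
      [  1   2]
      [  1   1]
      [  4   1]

Evaluate the objective at each vertex of the feasible region:
  z(0, 0) = 0
  z(5, 0) = 5  ←
  z(0, 2.5) = -22.5
The maximum is at x = 5, y = 0.

x = 5, y = 0, z = 5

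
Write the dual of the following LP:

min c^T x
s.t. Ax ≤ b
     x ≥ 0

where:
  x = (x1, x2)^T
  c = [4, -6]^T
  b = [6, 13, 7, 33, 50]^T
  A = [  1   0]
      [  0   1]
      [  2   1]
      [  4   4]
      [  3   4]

Primal min cᵀx s.t. Ax ≤ b, x ≥ 0  →  Dual max −bᵀy s.t. Aᵀy ≥ −c, y ≥ 0.

Maximize: z = -6y1 - 13y2 - 7y3 - 33y4 - 50y5

Subject to:
  y1 + 2y3 + 4y4 + 3y5 ≥ -4
  y2 + y3 + 4y4 + 4y5 ≥ 6
  y1, y2, y3, y4, y5 ≥ 0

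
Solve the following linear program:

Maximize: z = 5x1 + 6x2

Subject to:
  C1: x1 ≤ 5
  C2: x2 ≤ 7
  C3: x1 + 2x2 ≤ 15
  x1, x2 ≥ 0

Evaluate the objective at each vertex of the feasible region:
  z(0, 0) = 0
  z(5, 0) = 25
  z(5, 5) = 55  ←
  z(1, 7) = 47
  z(0, 7) = 42
The maximum is at x1 = 5, x2 = 5.

x1 = 5, x2 = 5, z = 55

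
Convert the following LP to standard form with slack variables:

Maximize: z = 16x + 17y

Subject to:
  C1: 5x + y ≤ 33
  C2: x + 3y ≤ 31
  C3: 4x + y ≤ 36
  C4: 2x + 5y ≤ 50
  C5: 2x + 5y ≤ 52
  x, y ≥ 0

max z = 16x + 17y

s.t.
  5x + y + s1 = 33
  x + 3y + s2 = 31
  4x + y + s3 = 36
  2x + 5y + s4 = 50
  2x + 5y + s5 = 52
  x, y, s1, s2, s3, s4, s5 ≥ 0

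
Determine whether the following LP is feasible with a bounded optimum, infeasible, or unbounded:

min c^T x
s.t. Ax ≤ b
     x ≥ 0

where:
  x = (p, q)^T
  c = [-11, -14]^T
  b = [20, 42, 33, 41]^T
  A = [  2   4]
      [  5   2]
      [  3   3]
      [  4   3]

Feasible with a bounded optimal solution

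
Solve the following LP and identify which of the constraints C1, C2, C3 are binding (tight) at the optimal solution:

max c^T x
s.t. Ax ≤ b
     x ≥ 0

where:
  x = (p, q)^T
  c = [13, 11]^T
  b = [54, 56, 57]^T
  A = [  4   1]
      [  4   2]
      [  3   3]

At p = 9, q = 10, compute slack b - a·x for each constraint:
  C1: 54 − 46 = 8  (slack)
  C2: 56 − 56 = 0  (binding)
  C3: 57 − 57 = 0  (binding)

Optimal: p = 9, q = 10
Binding: C2, C3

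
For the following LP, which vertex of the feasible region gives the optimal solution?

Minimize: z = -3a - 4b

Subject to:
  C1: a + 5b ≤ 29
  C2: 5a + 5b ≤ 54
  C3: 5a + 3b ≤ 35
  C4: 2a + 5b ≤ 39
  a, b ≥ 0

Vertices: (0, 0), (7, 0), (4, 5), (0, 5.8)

Evaluate the objective at each vertex of the feasible region:
  z(0, 0) = 0
  z(7, 0) = -21
  z(4, 5) = -32  ←
  z(0, 5.8) = -23.2
The minimum is at a = 4, b = 5.

(4, 5)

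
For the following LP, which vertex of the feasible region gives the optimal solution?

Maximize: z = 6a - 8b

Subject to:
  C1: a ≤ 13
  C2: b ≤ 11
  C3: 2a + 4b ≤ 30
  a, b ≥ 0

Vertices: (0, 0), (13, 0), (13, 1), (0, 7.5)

Evaluate the objective at each vertex of the feasible region:
  z(0, 0) = 0
  z(13, 0) = 78  ←
  z(13, 1) = 70
  z(0, 7.5) = -60
The maximum is at a = 13, b = 0.

(13, 0)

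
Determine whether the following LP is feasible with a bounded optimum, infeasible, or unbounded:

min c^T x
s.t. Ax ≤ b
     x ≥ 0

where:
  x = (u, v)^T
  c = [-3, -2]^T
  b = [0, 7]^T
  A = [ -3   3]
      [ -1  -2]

Unbounded (objective can decrease without bound)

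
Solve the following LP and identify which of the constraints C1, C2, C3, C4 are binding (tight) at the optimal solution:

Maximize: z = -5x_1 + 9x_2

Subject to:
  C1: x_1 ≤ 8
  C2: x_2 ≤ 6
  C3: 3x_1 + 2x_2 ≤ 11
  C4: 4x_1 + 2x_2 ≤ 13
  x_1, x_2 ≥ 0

At x_1 = 0, x_2 = 5.5, compute slack b - a·x for each constraint:
  C1: 8 − 0 = 8  (slack)
  C2: 6 − 5.5 = 0.5  (slack)
  C3: 11 − 11 = 0  (binding)
  C4: 13 − 11 = 2  (slack)

Optimal: x_1 = 0, x_2 = 5.5
Binding: C3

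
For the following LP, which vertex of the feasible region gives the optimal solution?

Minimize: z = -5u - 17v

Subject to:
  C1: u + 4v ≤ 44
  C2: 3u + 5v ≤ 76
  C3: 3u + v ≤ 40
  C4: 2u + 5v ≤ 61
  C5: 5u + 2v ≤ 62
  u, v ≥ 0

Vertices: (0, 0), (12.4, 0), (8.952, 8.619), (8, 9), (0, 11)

Evaluate the objective at each vertex of the feasible region:
  z(0, 0) = 0
  z(12.4, 0) = -62
  z(8.952, 8.619) = -191.3
  z(8, 9) = -193  ←
  z(0, 11) = -187
The minimum is at u = 8, v = 9.

(8, 9)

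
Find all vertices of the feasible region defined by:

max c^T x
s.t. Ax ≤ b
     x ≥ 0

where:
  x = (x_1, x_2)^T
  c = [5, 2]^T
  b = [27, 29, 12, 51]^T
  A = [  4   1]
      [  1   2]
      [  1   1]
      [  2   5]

(0, 0), (6.75, 0), (5, 7), (3, 9), (0, 10.2)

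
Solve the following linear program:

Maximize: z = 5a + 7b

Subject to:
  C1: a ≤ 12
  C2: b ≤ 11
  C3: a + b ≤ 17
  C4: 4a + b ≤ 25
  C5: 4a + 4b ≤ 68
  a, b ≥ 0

Evaluate the objective at each vertex of the feasible region:
  z(0, 0) = 0
  z(6.25, 0) = 31.25
  z(3.5, 11) = 94.5  ←
  z(0, 11) = 77
The maximum is at a = 3.5, b = 11.

a = 3.5, b = 11, z = 94.5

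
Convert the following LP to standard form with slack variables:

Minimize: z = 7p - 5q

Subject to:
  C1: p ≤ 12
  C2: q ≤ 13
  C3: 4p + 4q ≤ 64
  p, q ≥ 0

min z = 7p - 5q

s.t.
  p + s1 = 12
  q + s2 = 13
  4p + 4q + s3 = 64
  p, q, s1, s2, s3 ≥ 0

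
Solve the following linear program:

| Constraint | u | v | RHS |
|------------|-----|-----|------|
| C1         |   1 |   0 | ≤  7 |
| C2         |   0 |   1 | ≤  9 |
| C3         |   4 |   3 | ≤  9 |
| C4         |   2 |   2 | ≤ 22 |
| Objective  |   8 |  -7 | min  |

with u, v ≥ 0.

Evaluate the objective at each vertex of the feasible region:
  z(0, 0) = 0
  z(2.25, 0) = 18
  z(0, 3) = -21  ←
The minimum is at u = 0, v = 3.

u = 0, v = 3, z = -21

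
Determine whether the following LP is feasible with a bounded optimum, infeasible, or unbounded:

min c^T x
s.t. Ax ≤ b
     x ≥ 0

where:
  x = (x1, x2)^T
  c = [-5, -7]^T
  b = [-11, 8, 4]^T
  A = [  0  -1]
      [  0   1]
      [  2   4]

Infeasible (no feasible solution exists)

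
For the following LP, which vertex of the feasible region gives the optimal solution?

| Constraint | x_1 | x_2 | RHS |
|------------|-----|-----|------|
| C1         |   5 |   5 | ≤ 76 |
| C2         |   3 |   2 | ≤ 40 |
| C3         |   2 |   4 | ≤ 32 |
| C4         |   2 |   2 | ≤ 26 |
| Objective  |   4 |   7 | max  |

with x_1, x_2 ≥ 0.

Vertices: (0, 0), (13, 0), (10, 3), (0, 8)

Evaluate the objective at each vertex of the feasible region:
  z(0, 0) = 0
  z(13, 0) = 52
  z(10, 3) = 61  ←
  z(0, 8) = 56
The maximum is at x_1 = 10, x_2 = 3.

(10, 3)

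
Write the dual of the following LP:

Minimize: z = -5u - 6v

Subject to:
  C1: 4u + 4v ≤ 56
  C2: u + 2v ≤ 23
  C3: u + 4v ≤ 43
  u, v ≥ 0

Primal min cᵀx s.t. Ax ≤ b, x ≥ 0  →  Dual max −bᵀy s.t. Aᵀy ≥ −c, y ≥ 0.

Maximize: z = -56y1 - 23y2 - 43y3

Subject to:
  4y1 + y2 + y3 ≥ 5
  4y1 + 2y2 + 4y3 ≥ 6
  y1, y2, y3 ≥ 0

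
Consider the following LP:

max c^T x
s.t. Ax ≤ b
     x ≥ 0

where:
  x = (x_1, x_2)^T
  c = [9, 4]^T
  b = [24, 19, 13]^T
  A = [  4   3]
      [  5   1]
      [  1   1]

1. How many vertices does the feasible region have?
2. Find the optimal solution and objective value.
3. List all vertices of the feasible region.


1. 4
2. x_1 = 3, x_2 = 4, z = 43
3. (0, 0), (3.8, 0), (3, 4), (0, 8)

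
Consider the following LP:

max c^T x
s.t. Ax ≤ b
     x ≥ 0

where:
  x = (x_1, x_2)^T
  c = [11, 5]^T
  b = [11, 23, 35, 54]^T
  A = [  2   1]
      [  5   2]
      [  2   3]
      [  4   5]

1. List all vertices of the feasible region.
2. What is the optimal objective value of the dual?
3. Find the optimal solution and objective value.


1. (0, 0), (4.6, 0), (1, 9), (0.1667, 10.67), (0, 10.8)
2. 56
3. x_1 = 1, x_2 = 9, z = 56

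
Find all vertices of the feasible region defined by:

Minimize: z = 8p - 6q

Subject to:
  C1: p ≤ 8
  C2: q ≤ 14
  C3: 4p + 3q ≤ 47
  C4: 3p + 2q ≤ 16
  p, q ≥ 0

(0, 0), (5.333, 0), (0, 8)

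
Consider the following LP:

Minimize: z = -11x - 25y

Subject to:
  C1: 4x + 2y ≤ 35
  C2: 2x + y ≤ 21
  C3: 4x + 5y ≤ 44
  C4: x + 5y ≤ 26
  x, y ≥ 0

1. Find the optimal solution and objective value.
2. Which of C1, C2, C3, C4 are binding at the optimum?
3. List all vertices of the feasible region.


1. x = 6, y = 4, z = -166
2. C3, C4
3. (0, 0), (8.75, 0), (7.25, 3), (6, 4), (0, 5.2)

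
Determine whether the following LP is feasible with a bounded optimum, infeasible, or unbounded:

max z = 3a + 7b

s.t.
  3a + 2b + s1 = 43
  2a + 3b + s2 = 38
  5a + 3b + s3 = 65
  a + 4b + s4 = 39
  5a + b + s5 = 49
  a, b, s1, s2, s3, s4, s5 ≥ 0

Feasible with a bounded optimal solution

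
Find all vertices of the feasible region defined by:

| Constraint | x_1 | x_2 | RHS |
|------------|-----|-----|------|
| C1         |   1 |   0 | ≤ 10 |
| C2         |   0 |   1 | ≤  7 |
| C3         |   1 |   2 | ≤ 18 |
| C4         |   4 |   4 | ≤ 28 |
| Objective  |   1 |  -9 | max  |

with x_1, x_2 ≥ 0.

(0, 0), (7, 0), (0, 7)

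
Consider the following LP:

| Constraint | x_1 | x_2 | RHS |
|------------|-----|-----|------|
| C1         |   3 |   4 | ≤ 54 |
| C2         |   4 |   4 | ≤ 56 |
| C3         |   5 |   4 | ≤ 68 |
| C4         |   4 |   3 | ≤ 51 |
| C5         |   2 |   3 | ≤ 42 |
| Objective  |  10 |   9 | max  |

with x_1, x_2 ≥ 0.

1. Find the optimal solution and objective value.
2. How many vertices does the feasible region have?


1. x_1 = 9, x_2 = 5, z = 135
2. 5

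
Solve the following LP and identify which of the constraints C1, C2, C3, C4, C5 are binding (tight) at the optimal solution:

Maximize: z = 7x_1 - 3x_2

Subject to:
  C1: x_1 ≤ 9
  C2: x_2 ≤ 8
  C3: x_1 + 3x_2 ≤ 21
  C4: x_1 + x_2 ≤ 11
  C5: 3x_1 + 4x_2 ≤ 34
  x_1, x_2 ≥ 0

At x_1 = 9, x_2 = 0, compute slack b - a·x for each constraint:
  C1: 9 − 9 = 0  (binding)
  C2: 8 − 0 = 8  (slack)
  C3: 21 − 9 = 12  (slack)
  C4: 11 − 9 = 2  (slack)
  C5: 34 − 27 = 7  (slack)

Optimal: x_1 = 9, x_2 = 0
Binding: C1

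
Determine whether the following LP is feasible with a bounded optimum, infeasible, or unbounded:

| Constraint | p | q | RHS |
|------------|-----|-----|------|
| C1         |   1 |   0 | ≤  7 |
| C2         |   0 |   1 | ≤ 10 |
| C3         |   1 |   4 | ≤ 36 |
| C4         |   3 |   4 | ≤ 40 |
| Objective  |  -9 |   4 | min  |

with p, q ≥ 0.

Feasible with a bounded optimal solution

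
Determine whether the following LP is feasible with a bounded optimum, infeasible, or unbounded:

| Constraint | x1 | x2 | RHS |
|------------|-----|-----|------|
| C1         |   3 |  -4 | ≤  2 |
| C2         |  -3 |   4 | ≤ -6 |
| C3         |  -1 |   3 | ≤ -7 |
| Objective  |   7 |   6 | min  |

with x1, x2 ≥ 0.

Infeasible (no feasible solution exists)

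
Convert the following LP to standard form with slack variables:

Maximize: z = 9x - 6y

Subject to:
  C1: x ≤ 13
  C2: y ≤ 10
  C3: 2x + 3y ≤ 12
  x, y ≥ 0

max z = 9x - 6y

s.t.
  x + s1 = 13
  y + s2 = 10
  2x + 3y + s3 = 12
  x, y, s1, s2, s3 ≥ 0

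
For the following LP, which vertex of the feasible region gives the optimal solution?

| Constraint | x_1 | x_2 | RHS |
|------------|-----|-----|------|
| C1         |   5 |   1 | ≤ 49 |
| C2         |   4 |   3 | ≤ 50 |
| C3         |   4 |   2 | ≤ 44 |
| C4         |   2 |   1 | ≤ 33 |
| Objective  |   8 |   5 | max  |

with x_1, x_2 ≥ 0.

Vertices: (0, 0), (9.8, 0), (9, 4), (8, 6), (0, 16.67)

Evaluate the objective at each vertex of the feasible region:
  z(0, 0) = 0
  z(9.8, 0) = 78.4
  z(9, 4) = 92
  z(8, 6) = 94  ←
  z(0, 16.67) = 83.33
The maximum is at x_1 = 8, x_2 = 6.

(8, 6)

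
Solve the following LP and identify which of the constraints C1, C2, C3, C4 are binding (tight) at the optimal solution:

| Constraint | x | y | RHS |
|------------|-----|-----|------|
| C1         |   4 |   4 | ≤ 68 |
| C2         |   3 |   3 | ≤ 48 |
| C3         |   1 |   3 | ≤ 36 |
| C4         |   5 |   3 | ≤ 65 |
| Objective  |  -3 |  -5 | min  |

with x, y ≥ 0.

At x = 6, y = 10, compute slack b - a·x for each constraint:
  C1: 68 − 64 = 4  (slack)
  C2: 48 − 48 = 0  (binding)
  C3: 36 − 36 = 0  (binding)
  C4: 65 − 60 = 5  (slack)

Optimal: x = 6, y = 10
Binding: C2, C3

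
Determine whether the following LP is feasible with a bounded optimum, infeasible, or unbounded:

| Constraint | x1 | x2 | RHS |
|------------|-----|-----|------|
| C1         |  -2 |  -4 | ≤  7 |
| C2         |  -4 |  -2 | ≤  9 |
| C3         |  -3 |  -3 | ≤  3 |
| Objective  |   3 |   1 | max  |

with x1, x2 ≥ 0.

Unbounded (objective can increase without bound)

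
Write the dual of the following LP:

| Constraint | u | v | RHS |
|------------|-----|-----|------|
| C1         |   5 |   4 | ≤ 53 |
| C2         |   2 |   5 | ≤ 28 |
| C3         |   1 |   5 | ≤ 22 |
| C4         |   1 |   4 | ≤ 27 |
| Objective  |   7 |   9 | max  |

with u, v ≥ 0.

Primal max cᵀx s.t. Ax ≤ b, x ≥ 0  →  Dual min bᵀy s.t. Aᵀy ≥ c, y ≥ 0.

Minimize: z = 53y1 + 28y2 + 22y3 + 27y4

Subject to:
  5y1 + 2y2 + y3 + y4 ≥ 7
  4y1 + 5y2 + 5y3 + 4y4 ≥ 9
  y1, y2, y3, y4 ≥ 0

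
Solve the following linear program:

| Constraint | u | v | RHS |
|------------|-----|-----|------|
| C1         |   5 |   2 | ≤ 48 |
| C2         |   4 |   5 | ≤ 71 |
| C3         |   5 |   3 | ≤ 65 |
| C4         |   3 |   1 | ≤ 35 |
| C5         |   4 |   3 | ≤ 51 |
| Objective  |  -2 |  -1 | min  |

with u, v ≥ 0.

Evaluate the objective at each vertex of the feasible region:
  z(0, 0) = 0
  z(9.6, 0) = -19.2
  z(6, 9) = -21  ←
  z(5.25, 10) = -20.5
  z(0, 14.2) = -14.2
The minimum is at u = 6, v = 9.

u = 6, v = 9, z = -21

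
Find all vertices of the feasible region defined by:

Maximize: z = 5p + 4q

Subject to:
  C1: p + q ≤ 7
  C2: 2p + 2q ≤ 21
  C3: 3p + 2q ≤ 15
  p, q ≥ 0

(0, 0), (5, 0), (1, 6), (0, 7)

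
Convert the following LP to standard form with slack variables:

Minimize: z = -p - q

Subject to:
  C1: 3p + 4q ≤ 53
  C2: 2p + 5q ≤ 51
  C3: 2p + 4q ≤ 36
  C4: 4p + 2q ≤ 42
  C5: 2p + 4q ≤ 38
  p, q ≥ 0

min z = -p - q

s.t.
  3p + 4q + s1 = 53
  2p + 5q + s2 = 51
  2p + 4q + s3 = 36
  4p + 2q + s4 = 42
  2p + 4q + s5 = 38
  p, q, s1, s2, s3, s4, s5 ≥ 0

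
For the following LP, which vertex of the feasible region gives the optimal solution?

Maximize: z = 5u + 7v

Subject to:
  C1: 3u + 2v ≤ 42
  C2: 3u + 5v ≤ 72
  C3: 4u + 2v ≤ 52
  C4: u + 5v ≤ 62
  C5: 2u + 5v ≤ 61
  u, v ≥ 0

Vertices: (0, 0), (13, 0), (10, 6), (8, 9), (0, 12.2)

Evaluate the objective at each vertex of the feasible region:
  z(0, 0) = 0
  z(13, 0) = 65
  z(10, 6) = 92
  z(8, 9) = 103  ←
  z(0, 12.2) = 85.4
The maximum is at u = 8, v = 9.

(8, 9)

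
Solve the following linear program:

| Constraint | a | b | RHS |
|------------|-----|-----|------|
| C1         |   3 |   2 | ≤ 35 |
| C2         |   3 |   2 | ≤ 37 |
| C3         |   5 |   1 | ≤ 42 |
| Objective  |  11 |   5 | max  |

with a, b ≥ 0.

Evaluate the objective at each vertex of the feasible region:
  z(0, 0) = 0
  z(8.4, 0) = 92.4
  z(7, 7) = 112  ←
  z(0, 17.5) = 87.5
The maximum is at a = 7, b = 7.

a = 7, b = 7, z = 112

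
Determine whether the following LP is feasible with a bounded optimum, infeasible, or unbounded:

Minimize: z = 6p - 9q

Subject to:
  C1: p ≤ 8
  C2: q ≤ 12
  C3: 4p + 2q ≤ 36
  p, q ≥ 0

Feasible with a bounded optimal solution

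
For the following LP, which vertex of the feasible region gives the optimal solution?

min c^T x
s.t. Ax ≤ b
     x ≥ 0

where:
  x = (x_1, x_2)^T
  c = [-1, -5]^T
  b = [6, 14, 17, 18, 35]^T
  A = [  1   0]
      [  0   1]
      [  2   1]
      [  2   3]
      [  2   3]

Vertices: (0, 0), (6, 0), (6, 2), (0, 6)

Evaluate the objective at each vertex of the feasible region:
  z(0, 0) = 0
  z(6, 0) = -6
  z(6, 2) = -16
  z(0, 6) = -30  ←
The minimum is at x_1 = 0, x_2 = 6.

(0, 6)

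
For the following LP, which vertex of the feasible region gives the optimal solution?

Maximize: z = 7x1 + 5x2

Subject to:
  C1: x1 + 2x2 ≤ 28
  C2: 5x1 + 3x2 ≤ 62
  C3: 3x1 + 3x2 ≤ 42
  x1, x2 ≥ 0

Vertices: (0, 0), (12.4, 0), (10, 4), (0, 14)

Evaluate the objective at each vertex of the feasible region:
  z(0, 0) = 0
  z(12.4, 0) = 86.8
  z(10, 4) = 90  ←
  z(0, 14) = 70
The maximum is at x1 = 10, x2 = 4.

(10, 4)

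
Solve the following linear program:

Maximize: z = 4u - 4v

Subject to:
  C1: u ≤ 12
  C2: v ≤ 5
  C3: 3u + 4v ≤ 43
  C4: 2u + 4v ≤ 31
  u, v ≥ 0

Evaluate the objective at each vertex of the feasible region:
  z(0, 0) = 0
  z(12, 0) = 48  ←
  z(12, 1.75) = 41
  z(5.5, 5) = 2
  z(0, 5) = -20
The maximum is at u = 12, v = 0.

u = 12, v = 0, z = 48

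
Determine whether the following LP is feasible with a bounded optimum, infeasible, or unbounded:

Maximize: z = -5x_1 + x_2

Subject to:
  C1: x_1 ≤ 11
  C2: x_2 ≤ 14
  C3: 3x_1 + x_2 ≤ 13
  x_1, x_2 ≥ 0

Feasible with a bounded optimal solution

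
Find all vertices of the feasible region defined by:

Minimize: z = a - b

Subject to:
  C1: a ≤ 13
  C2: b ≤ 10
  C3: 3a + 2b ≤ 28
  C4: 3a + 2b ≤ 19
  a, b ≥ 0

(0, 0), (6.333, 0), (0, 9.5)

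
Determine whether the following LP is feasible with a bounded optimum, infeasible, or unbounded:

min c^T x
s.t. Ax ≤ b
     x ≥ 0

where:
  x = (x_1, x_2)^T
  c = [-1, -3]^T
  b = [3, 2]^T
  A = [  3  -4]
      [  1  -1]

Unbounded (objective can decrease without bound)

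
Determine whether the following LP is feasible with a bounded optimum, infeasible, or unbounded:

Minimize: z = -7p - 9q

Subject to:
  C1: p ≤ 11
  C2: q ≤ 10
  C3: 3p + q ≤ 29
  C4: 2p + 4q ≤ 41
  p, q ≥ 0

Feasible with a bounded optimal solution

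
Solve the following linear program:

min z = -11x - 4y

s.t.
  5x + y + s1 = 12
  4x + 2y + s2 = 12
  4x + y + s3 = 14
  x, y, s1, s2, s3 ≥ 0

Evaluate the objective at each vertex of the feasible region:
  z(0, 0) = 0
  z(2.4, 0) = -26.4
  z(2, 2) = -30  ←
  z(0, 6) = -24
The minimum is at x = 2, y = 2.

x = 2, y = 2, z = -30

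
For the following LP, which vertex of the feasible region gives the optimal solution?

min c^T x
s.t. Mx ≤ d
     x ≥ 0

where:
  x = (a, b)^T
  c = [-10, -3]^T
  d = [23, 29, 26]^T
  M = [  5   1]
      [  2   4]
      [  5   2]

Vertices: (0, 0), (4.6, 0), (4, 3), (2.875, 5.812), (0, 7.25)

Evaluate the objective at each vertex of the feasible region:
  z(0, 0) = 0
  z(4.6, 0) = -46
  z(4, 3) = -49  ←
  z(2.875, 5.812) = -46.19
  z(0, 7.25) = -21.75
The minimum is at a = 4, b = 3.

(4, 3)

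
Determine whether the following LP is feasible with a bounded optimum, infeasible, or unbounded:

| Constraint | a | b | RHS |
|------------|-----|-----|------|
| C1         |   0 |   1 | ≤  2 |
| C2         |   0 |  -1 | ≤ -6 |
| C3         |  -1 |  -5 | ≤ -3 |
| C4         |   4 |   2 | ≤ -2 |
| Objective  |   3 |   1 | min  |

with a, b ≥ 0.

Infeasible (no feasible solution exists)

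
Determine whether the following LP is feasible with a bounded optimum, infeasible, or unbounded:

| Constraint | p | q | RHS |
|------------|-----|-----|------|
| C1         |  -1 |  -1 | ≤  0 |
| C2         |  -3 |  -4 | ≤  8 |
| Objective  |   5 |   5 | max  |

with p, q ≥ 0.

Unbounded (objective can increase without bound)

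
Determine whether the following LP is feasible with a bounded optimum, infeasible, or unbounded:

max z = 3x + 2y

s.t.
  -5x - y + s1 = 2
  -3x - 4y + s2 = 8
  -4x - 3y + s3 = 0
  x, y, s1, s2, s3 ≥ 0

Unbounded (objective can increase without bound)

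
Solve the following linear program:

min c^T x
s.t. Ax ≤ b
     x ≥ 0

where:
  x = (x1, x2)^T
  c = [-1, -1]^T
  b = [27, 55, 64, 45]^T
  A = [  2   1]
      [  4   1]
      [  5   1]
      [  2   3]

Evaluate the objective at each vertex of the feasible region:
  z(0, 0) = 0
  z(12.8, 0) = -12.8
  z(12.33, 2.333) = -14.67
  z(9, 9) = -18  ←
  z(0, 15) = -15
The minimum is at x1 = 9, x2 = 9.

x1 = 9, x2 = 9, z = -18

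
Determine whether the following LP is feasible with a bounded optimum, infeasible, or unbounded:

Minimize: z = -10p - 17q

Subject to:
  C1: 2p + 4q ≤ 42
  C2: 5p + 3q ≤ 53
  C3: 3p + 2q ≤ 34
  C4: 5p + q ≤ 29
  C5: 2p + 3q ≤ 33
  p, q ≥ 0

Feasible with a bounded optimal solution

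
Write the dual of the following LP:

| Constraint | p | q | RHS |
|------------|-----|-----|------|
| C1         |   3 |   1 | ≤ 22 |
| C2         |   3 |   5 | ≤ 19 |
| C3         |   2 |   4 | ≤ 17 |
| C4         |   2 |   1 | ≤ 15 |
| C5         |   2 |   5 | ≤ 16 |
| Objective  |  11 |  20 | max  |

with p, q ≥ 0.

Primal max cᵀx s.t. Ax ≤ b, x ≥ 0  →  Dual min bᵀy s.t. Aᵀy ≥ c, y ≥ 0.

Minimize: z = 22y1 + 19y2 + 17y3 + 15y4 + 16y5

Subject to:
  3y1 + 3y2 + 2y3 + 2y4 + 2y5 ≥ 11
  y1 + 5y2 + 4y3 + y4 + 5y5 ≥ 20
  y1, y2, y3, y4, y5 ≥ 0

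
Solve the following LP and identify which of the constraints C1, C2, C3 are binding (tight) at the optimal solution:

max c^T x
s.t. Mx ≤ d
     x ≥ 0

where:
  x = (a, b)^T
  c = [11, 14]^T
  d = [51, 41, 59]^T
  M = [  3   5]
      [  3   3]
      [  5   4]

At a = 7, b = 6, compute slack b - a·x for each constraint:
  C1: 51 − 51 = 0  (binding)
  C2: 41 − 39 = 2  (slack)
  C3: 59 − 59 = 0  (binding)

Optimal: a = 7, b = 6
Binding: C1, C3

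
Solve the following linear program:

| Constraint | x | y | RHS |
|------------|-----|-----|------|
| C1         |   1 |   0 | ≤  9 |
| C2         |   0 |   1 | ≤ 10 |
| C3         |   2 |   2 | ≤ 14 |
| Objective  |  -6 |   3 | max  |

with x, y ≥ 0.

Evaluate the objective at each vertex of the feasible region:
  z(0, 0) = 0
  z(7, 0) = -42
  z(0, 7) = 21  ←
The maximum is at x = 0, y = 7.

x = 0, y = 7, z = 21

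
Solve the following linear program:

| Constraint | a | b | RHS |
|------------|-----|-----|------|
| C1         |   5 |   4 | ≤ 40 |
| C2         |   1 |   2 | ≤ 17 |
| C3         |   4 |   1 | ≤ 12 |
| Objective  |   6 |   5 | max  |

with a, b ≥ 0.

Evaluate the objective at each vertex of the feasible region:
  z(0, 0) = 0
  z(3, 0) = 18
  z(1, 8) = 46  ←
  z(0, 8.5) = 42.5
The maximum is at a = 1, b = 8.

a = 1, b = 8, z = 46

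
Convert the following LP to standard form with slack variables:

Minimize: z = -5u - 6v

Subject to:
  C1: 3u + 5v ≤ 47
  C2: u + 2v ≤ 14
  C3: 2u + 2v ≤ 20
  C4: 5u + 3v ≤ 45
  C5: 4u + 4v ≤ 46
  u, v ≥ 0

min z = -5u - 6v

s.t.
  3u + 5v + s1 = 47
  u + 2v + s2 = 14
  2u + 2v + s3 = 20
  5u + 3v + s4 = 45
  4u + 4v + s5 = 46
  u, v, s1, s2, s3, s4, s5 ≥ 0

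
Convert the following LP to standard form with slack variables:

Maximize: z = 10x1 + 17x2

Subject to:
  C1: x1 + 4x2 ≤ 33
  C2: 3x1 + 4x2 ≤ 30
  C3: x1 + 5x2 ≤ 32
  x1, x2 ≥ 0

max z = 10x1 + 17x2

s.t.
  x1 + 4x2 + s1 = 33
  3x1 + 4x2 + s2 = 30
  x1 + 5x2 + s3 = 32
  x1, x2, s1, s2, s3 ≥ 0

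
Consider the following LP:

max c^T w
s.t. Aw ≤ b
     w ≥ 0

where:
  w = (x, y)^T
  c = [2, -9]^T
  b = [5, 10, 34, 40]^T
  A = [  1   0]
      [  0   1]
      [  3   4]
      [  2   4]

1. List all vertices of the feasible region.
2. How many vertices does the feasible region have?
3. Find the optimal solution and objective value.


1. (0, 0), (5, 0), (5, 4.75), (0, 8.5)
2. 4
3. x = 5, y = 0, z = 10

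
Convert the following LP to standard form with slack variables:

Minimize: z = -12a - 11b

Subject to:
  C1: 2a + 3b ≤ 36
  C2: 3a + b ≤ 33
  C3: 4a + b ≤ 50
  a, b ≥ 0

min z = -12a - 11b

s.t.
  2a + 3b + s1 = 36
  3a + b + s2 = 33
  4a + b + s3 = 50
  a, b, s1, s2, s3 ≥ 0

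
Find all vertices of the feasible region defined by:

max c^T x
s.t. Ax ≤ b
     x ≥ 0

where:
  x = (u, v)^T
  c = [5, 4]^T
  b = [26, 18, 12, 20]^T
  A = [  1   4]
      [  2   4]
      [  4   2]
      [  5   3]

(0, 0), (3, 0), (1, 4), (0, 4.5)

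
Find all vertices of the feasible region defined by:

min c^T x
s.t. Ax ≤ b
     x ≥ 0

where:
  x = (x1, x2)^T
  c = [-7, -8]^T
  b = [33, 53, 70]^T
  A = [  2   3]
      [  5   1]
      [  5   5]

(0, 0), (10.6, 0), (9.75, 4.25), (9, 5), (0, 11)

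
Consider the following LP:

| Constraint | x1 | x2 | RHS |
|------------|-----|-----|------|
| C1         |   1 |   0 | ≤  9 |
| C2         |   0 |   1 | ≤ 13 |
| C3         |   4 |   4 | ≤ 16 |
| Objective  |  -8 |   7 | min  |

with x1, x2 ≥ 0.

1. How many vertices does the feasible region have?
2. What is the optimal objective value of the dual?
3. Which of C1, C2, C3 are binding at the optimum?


1. 3
2. -32
3. C3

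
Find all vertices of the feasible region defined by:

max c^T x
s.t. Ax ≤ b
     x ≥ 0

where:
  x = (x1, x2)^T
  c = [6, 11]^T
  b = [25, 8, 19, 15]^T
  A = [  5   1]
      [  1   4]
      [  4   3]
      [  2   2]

(0, 0), (4.75, 0), (4, 1), (0, 2)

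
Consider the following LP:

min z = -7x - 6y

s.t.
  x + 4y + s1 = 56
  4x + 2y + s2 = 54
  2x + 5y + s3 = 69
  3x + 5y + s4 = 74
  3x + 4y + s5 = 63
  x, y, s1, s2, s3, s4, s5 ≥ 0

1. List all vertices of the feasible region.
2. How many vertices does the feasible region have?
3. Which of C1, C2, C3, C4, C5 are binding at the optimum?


1. (0, 0), (13.5, 0), (9, 9), (6.333, 11), (5, 11.8), (0, 13.8)
2. 6
3. C2, C5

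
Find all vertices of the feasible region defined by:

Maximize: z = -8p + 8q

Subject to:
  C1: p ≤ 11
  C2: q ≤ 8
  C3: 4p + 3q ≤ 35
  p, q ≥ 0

(0, 0), (8.75, 0), (2.75, 8), (0, 8)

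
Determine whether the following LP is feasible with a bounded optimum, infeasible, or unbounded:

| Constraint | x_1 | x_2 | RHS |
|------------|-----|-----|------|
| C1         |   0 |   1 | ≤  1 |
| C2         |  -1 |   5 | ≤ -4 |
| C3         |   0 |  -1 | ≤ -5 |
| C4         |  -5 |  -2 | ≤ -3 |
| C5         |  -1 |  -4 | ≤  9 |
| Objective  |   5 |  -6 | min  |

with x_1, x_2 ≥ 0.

Infeasible (no feasible solution exists)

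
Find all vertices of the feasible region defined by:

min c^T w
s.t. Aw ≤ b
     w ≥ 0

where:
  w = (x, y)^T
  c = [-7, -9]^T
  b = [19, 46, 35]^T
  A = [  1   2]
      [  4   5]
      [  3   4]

(0, 0), (11.5, 0), (9, 2), (0, 8.75)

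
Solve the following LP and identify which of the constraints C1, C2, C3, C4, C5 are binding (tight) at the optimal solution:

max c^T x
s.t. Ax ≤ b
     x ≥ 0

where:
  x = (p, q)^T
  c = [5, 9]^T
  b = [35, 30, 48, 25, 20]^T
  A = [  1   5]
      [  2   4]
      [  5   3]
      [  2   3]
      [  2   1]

At p = 5, q = 5, compute slack b - a·x for each constraint:
  C1: 35 − 30 = 5  (slack)
  C2: 30 − 30 = 0  (binding)
  C3: 48 − 40 = 8  (slack)
  C4: 25 − 25 = 0  (binding)
  C5: 20 − 15 = 5  (slack)

Optimal: p = 5, q = 5
Binding: C2, C4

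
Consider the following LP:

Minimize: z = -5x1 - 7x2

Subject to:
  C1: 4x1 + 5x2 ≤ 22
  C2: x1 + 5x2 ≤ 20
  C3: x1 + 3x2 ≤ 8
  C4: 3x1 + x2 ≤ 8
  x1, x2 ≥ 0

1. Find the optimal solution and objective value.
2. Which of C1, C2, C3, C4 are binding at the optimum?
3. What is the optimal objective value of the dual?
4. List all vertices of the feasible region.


1. x1 = 2, x2 = 2, z = -24
2. C3, C4
3. -24
4. (0, 0), (2.667, 0), (2, 2), (0, 2.667)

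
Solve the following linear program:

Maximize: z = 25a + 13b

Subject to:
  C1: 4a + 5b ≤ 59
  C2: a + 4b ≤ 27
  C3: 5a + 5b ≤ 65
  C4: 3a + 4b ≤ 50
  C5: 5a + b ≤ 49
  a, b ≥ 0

Evaluate the objective at each vertex of the feasible region:
  z(0, 0) = 0
  z(9.8, 0) = 245
  z(9, 4) = 277  ←
  z(8.333, 4.667) = 269
  z(0, 6.75) = 87.75
The maximum is at a = 9, b = 4.

a = 9, b = 4, z = 277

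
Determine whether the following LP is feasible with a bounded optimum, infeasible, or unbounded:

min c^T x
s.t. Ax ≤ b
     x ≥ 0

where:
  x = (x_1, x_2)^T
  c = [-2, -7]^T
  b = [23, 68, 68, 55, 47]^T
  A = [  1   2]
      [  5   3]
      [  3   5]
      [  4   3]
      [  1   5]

Feasible with a bounded optimal solution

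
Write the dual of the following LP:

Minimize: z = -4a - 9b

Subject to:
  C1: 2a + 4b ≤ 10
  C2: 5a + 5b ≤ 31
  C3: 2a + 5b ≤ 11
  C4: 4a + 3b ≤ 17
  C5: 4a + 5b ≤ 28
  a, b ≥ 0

Primal min cᵀx s.t. Ax ≤ b, x ≥ 0  →  Dual max −bᵀy s.t. Aᵀy ≥ −c, y ≥ 0.

Maximize: z = -10y1 - 31y2 - 11y3 - 17y4 - 28y5

Subject to:
  2y1 + 5y2 + 2y3 + 4y4 + 4y5 ≥ 4
  4y1 + 5y2 + 5y3 + 3y4 + 5y5 ≥ 9
  y1, y2, y3, y4, y5 ≥ 0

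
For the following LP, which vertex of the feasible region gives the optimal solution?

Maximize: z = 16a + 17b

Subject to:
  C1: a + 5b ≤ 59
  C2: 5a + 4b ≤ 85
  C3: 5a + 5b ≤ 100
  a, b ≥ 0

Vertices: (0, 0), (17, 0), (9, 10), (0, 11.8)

Evaluate the objective at each vertex of the feasible region:
  z(0, 0) = 0
  z(17, 0) = 272
  z(9, 10) = 314  ←
  z(0, 11.8) = 200.6
The maximum is at a = 9, b = 10.

(9, 10)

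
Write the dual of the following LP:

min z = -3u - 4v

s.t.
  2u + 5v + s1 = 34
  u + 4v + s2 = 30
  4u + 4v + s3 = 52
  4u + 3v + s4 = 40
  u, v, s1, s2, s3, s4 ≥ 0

Primal min cᵀx s.t. Ax ≤ b, x ≥ 0  →  Dual max −bᵀy s.t. Aᵀy ≥ −c, y ≥ 0.

Maximize: z = -34y1 - 30y2 - 52y3 - 40y4

Subject to:
  2y1 + y2 + 4y3 + 4y4 ≥ 3
  5y1 + 4y2 + 4y3 + 3y4 ≥ 4
  y1, y2, y3, y4 ≥ 0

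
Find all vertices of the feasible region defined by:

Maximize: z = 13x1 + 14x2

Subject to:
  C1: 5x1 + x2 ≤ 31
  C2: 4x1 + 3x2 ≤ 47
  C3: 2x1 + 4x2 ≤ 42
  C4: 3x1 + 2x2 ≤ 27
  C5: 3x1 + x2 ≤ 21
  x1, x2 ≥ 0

(0, 0), (6.2, 0), (5, 6), (3, 9), (0, 10.5)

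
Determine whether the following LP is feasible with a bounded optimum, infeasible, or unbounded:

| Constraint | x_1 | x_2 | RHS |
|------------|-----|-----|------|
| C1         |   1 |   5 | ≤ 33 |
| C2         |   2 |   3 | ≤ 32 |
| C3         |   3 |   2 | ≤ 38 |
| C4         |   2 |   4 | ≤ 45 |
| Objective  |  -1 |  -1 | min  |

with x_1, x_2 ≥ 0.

Feasible with a bounded optimal solution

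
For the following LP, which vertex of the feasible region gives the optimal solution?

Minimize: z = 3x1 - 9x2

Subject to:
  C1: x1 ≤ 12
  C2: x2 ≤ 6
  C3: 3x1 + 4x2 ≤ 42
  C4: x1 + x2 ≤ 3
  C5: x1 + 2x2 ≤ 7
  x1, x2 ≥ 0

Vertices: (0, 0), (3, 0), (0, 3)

Evaluate the objective at each vertex of the feasible region:
  z(0, 0) = 0
  z(3, 0) = 9
  z(0, 3) = -27  ←
The minimum is at x1 = 0, x2 = 3.

(0, 3)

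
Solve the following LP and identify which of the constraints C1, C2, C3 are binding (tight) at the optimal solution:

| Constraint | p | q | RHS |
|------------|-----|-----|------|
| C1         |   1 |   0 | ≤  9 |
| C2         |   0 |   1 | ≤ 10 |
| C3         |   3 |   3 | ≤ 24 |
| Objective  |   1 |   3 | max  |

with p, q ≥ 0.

At p = 0, q = 8, compute slack b - a·x for each constraint:
  C1: 9 − 0 = 9  (slack)
  C2: 10 − 8 = 2  (slack)
  C3: 24 − 24 = 0  (binding)

Optimal: p = 0, q = 8
Binding: C3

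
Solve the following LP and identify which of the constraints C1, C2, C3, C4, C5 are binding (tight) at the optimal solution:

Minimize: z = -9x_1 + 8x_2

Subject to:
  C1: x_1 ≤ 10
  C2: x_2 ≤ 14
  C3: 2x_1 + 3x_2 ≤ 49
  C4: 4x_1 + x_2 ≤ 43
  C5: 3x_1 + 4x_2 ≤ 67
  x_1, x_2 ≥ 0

At x_1 = 10, x_2 = 0, compute slack b - a·x for each constraint:
  C1: 10 − 10 = 0  (binding)
  C2: 14 − 0 = 14  (slack)
  C3: 49 − 20 = 29  (slack)
  C4: 43 − 40 = 3  (slack)
  C5: 67 − 30 = 37  (slack)

Optimal: x_1 = 10, x_2 = 0
Binding: C1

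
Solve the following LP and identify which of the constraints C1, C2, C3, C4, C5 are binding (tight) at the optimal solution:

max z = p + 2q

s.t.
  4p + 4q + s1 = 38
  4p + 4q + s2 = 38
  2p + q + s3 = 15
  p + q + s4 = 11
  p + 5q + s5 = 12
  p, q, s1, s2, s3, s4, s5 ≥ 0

At p = 7, q = 1, compute slack b - a·x for each constraint:
  C1: 38 − 32 = 6  (slack)
  C2: 38 − 32 = 6  (slack)
  C3: 15 − 15 = 0  (binding)
  C4: 11 − 8 = 3  (slack)
  C5: 12 − 12 = 0  (binding)

Optimal: p = 7, q = 1
Binding: C3, C5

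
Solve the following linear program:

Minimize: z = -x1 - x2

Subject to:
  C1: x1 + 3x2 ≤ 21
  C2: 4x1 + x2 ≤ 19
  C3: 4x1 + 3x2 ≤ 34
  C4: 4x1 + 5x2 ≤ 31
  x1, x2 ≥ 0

Evaluate the objective at each vertex of the feasible region:
  z(0, 0) = 0
  z(4.75, 0) = -4.75
  z(4, 3) = -7  ←
  z(0, 6.2) = -6.2
The minimum is at x1 = 4, x2 = 3.

x1 = 4, x2 = 3, z = -7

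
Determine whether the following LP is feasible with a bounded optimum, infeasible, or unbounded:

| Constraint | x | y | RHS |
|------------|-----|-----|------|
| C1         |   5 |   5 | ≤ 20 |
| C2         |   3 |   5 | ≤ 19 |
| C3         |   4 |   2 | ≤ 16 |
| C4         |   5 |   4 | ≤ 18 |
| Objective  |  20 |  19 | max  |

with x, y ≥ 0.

Feasible with a bounded optimal solution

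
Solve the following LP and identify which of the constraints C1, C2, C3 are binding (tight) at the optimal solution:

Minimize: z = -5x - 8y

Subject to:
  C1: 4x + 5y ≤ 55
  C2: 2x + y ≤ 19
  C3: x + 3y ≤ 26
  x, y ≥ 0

At x = 5, y = 7, compute slack b - a·x for each constraint:
  C1: 55 − 55 = 0  (binding)
  C2: 19 − 17 = 2  (slack)
  C3: 26 − 26 = 0  (binding)

Optimal: x = 5, y = 7
Binding: C1, C3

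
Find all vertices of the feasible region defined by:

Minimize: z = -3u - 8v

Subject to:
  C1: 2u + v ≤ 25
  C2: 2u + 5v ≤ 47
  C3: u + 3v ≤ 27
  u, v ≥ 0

(0, 0), (12.5, 0), (9.75, 5.5), (6, 7), (0, 9)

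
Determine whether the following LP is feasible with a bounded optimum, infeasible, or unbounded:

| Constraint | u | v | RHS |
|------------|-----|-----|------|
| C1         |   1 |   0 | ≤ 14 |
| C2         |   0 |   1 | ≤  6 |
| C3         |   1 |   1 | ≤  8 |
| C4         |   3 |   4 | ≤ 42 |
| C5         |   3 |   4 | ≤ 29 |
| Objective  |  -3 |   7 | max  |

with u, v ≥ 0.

Feasible with a bounded optimal solution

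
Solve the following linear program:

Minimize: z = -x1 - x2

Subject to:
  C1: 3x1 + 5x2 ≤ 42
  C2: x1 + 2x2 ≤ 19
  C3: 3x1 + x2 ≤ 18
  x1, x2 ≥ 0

Evaluate the objective at each vertex of the feasible region:
  z(0, 0) = 0
  z(6, 0) = -6
  z(4, 6) = -10  ←
  z(0, 8.4) = -8.4
The minimum is at x1 = 4, x2 = 6.

x1 = 4, x2 = 6, z = -10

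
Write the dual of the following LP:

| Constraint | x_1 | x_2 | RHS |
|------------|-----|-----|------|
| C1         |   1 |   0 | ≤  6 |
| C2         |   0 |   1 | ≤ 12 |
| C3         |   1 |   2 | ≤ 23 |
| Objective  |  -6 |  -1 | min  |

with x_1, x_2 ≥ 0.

Primal min cᵀx s.t. Ax ≤ b, x ≥ 0  →  Dual max −bᵀy s.t. Aᵀy ≥ −c, y ≥ 0.

Maximize: z = -6y1 - 12y2 - 23y3

Subject to:
  y1 + y3 ≥ 6
  y2 + 2y3 ≥ 1
  y1, y2, y3 ≥ 0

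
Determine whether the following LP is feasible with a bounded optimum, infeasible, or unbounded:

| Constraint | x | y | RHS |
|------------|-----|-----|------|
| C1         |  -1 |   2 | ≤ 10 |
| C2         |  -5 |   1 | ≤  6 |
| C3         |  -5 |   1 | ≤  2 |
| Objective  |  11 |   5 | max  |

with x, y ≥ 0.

Unbounded (objective can increase without bound)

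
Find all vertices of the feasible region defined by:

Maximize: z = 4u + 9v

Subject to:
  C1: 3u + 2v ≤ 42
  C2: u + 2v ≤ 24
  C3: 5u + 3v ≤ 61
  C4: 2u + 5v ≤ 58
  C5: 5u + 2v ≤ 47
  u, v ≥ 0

(0, 0), (9.4, 0), (5.75, 9.125), (4, 10), (0, 11.6)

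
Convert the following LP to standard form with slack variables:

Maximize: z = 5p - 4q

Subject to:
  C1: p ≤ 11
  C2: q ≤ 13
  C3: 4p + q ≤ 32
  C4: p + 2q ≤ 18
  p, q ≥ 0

max z = 5p - 4q

s.t.
  p + s1 = 11
  q + s2 = 13
  4p + q + s3 = 32
  p + 2q + s4 = 18
  p, q, s1, s2, s3, s4 ≥ 0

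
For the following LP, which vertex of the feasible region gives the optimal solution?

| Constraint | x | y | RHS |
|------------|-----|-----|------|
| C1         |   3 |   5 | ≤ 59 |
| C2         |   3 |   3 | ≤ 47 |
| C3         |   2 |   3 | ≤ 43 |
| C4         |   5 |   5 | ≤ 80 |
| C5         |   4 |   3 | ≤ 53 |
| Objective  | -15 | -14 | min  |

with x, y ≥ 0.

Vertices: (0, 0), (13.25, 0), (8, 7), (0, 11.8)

Evaluate the objective at each vertex of the feasible region:
  z(0, 0) = 0
  z(13.25, 0) = -198.8
  z(8, 7) = -218  ←
  z(0, 11.8) = -165.2
The minimum is at x = 8, y = 7.

(8, 7)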